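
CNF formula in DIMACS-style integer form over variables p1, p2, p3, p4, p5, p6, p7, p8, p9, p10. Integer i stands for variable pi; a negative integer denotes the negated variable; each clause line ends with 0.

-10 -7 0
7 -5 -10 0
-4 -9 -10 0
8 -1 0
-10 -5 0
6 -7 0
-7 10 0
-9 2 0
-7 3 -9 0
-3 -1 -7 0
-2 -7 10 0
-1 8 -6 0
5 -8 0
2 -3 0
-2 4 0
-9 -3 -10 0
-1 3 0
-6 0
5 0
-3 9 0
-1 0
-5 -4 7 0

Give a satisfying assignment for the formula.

p1=F, p2=F, p3=F, p4=F, p5=T, p6=F, p7=F, p8=T, p9=F, p10=F

Unit propagation: (NOT p6) forces p6 = False.
The clause (NOT p7) is unit: p7 must be False.
The clause (p5) is unit: p5 must be True.
(NOT p10) is a unit clause, so p10 = False.
Unit propagation: (NOT p1) forces p1 = False.
The clause (NOT p4) is unit: p4 must be False.
(NOT p2) is a unit clause, so p2 = False.
Unit propagation: (NOT p9) forces p9 = False.
The clause (NOT p3) is unit: p3 must be False.
p8 is now unconstrained; take p8 = True.
Every clause has at least one true literal under this assignment.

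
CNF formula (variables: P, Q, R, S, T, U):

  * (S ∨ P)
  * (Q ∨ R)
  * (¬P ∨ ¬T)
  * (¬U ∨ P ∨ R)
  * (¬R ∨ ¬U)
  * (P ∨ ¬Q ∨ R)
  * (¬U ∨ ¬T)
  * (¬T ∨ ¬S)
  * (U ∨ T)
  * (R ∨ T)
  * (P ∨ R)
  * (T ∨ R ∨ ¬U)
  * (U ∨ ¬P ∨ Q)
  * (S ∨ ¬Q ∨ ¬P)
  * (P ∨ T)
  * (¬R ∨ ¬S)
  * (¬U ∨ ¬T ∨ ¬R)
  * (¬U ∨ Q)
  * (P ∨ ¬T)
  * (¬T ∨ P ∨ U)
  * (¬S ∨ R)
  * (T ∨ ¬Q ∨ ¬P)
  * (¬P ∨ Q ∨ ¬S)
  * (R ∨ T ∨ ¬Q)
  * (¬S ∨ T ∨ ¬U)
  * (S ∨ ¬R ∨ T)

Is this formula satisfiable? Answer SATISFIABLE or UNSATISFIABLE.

T = True:
  propagation gives P=False; an empty clause results — contradiction.
T = False:
  propagation gives U=True, R=False; an empty clause results — contradiction.
Every branch closes, so no satisfying assignment exists.

UNSATISFIABLE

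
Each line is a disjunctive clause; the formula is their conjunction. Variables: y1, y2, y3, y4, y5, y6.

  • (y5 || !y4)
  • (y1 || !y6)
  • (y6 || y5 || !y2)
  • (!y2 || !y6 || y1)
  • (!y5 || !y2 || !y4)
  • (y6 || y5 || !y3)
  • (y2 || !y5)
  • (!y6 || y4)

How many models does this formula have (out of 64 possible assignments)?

Satisfying assignments:
  y1=F y2=F y3=F y4=F y5=F y6=F
  y1=F y2=T y3=F y4=F y5=T y6=F
  y1=F y2=T y3=T y4=F y5=T y6=F
  y1=T y2=F y3=F y4=F y5=F y6=F
  y1=T y2=T y3=F y4=F y5=T y6=F
  y1=T y2=T y3=T y4=F y5=T y6=F
Count: 6.

6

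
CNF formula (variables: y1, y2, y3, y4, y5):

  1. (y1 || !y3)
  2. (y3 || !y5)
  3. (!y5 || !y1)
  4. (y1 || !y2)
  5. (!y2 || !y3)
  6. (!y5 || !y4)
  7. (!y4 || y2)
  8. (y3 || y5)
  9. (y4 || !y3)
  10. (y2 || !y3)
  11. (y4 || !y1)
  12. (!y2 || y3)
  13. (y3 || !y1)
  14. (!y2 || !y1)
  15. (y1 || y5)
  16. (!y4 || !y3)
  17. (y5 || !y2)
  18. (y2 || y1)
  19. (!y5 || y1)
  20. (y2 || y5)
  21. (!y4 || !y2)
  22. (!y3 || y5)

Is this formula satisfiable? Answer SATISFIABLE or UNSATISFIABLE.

UNSATISFIABLE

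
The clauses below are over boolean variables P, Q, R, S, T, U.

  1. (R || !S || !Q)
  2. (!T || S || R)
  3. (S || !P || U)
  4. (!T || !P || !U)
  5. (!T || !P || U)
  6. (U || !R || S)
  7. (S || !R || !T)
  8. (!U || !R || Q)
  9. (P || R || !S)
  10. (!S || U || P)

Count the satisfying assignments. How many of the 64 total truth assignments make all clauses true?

15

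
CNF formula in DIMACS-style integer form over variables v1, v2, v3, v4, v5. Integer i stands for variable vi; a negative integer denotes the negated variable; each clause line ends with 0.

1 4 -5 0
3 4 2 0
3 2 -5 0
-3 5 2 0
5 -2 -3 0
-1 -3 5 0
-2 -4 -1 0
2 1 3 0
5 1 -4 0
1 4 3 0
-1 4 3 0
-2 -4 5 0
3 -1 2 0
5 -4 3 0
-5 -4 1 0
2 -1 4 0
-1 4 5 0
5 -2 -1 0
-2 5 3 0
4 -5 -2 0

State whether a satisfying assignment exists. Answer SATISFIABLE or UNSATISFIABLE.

Try v1 = True.
Set v2 = False and propagate.
  then v3 is forced to True.
  then v5 is forced to True.
  then v4 is forced to True.
So v1 = 1, v2 = 0, v3 = 1, v4 = 1, v5 = 1 is a satisfying assignment.

SATISFIABLE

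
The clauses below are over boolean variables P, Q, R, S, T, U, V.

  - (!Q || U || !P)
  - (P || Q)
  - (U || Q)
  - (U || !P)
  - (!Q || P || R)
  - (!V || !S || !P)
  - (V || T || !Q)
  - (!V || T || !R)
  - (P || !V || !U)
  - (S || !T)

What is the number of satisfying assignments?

Split on P, then Q.
  P=1, Q=1: remaining (R,S,T,U,V) ∈ {(0,0,0,1,1); (0,1,1,1,0); (1,1,1,1,0)} — 3.
  P=1, Q=0: 7 of the 32 assignments to (R,S,T,U,V) work.
  P=0, Q=1: remaining (R,S,T,U,V) ∈ {(1,1,1,0,0); (1,1,1,0,1); (1,1,1,1,0)} — 3.
  P=0, Q=0: a clause becomes empty — 0.
Total: 3 + 7 + 3 + 0 = 13.

13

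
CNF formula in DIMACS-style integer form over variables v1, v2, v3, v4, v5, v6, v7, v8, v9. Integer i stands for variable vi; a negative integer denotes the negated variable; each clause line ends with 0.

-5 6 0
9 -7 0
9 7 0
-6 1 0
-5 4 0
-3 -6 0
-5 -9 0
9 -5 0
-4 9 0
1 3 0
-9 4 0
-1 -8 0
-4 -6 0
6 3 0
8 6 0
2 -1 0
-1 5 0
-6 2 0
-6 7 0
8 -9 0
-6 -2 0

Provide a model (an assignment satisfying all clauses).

v1 = F  v2 = T  v3 = T  v4 = T  v5 = F  v6 = F  v7 = T  v8 = T  v9 = T

Branch on v1: take v1 = False.
  then v6 is forced to False.
  then v5 is forced to False.
  then v3 is forced to True.
  then v8 is forced to True.
Set v4 = True and propagate.
  then v9 is forced to True.
v2, v7 are now unconstrained; take v2 = True, v7 = True.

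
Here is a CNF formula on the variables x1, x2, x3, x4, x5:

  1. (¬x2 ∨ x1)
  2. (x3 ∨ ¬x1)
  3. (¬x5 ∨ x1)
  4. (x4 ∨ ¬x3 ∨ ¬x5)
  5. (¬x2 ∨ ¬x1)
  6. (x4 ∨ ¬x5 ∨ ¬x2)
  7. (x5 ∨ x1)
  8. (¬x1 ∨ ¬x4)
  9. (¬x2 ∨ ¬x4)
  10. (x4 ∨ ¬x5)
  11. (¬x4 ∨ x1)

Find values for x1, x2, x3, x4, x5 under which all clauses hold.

x1 = T, x2 = F, x3 = T, x4 = F, x5 = F

Pure literal: x2 appears only negated; assign x2 = False.
Try x1 = True.
  then x3 is forced to True.
  then x4 is forced to False.
  then x5 is forced to False.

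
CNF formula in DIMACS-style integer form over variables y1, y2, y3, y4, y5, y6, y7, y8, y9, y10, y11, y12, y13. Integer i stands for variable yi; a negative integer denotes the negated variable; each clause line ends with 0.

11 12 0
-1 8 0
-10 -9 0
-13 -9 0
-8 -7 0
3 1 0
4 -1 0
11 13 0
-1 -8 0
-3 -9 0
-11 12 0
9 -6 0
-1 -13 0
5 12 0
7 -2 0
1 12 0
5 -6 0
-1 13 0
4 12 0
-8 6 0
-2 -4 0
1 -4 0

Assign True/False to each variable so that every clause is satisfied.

y1=F, y2=T, y3=T, y4=F, y5=T, y6=F, y7=T, y8=F, y9=F, y10=T, y11=F, y12=T, y13=T

Check each clause:
  1. (y12 ∨ y11) — y12 is true.
  2. (¬y1 ∨ y8) — ¬y1 is true.
  3. (¬y10 ∨ ¬y9) — ¬y9 is true.
  4. (¬y9 ∨ ¬y13) — ¬y9 is true.
  5. (¬y8 ∨ ¬y7) — ¬y8 is true.
  6. (y1 ∨ y3) — y3 is true.
  7. (¬y1 ∨ y4) — ¬y1 is true.
  8. (y11 ∨ y13) — y13 is true.
  9. (¬y1 ∨ ¬y8) — ¬y8 is true.
  10. (¬y3 ∨ ¬y9) — ¬y9 is true.
  11. (y12 ∨ ¬y11) — y12 is true.
  12. (¬y6 ∨ y9) — ¬y6 is true.
  13. (¬y1 ∨ ¬y13) — ¬y1 is true.
  14. (y12 ∨ y5) — y12 is true.
  15. (y7 ∨ ¬y2) — y7 is true.
  16. (y12 ∨ y1) — y12 is true.
  17. (¬y6 ∨ y5) — ¬y6 is true.
  18. (y13 ∨ ¬y1) — y13 is true.
  19. (y4 ∨ y12) — y12 is true.
  20. (y6 ∨ ¬y8) — ¬y8 is true.
  21. (¬y4 ∨ ¬y2) — ¬y4 is true.
  22. (¬y4 ∨ y1) — ¬y4 is true.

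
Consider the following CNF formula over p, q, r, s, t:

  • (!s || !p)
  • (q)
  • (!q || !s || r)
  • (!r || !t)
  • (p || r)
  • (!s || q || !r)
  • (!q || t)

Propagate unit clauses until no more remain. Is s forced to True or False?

False

(q) stands alone — q = True.
In (!q || t), !q is now false; t must hold, so t = True.
From (!t || !r) and t = True: r = False.
(r || !q || !s) with r = False, q = True leaves only !s, so s = False.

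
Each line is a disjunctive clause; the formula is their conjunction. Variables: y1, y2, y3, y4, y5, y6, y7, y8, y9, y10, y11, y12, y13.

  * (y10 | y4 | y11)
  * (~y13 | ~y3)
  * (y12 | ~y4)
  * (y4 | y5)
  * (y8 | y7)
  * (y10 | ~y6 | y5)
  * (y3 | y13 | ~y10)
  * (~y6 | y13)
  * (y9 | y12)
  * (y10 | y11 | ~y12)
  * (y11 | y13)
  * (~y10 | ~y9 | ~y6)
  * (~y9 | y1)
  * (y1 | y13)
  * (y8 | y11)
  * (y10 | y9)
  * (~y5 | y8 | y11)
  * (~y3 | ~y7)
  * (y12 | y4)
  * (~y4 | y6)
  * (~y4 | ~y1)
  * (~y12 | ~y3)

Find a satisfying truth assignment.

y1=True, y2=False, y3=False, y4=False, y5=True, y6=True, y7=False, y8=True, y9=False, y10=True, y11=True, y12=True, y13=True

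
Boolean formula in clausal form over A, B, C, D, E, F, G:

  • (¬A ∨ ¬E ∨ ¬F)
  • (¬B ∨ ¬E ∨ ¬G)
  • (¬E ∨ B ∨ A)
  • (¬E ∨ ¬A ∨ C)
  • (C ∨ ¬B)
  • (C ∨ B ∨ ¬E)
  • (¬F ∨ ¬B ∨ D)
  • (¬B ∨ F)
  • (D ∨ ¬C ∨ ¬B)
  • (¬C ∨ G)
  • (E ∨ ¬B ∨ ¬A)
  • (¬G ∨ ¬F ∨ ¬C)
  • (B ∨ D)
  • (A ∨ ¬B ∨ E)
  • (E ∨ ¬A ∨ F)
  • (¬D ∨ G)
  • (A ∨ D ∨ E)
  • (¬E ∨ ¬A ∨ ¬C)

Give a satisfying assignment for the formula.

A=False, B=False, C=False, D=True, E=False, F=True, G=True

Branch on A: take A = False.
For the remaining variables, B = False, C = False, D = True, E = False, F = True, G = True works.
Every clause has at least one true literal under this assignment.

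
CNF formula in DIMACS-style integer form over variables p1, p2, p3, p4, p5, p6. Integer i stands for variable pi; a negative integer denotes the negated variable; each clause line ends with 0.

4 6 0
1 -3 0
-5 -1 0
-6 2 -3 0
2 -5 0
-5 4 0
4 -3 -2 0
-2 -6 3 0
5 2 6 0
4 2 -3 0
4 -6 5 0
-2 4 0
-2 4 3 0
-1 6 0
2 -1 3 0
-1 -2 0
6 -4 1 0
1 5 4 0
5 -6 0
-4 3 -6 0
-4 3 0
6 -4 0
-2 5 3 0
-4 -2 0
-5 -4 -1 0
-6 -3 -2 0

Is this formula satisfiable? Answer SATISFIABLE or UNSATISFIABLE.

p4 = True:
  propagation gives p3=True, p1=True, p5=False, p6=True; an empty clause results — contradiction.
p4 = False:
  propagation gives p6=True, p5=False; an empty clause results — contradiction.
Every branch closes, so no satisfying assignment exists.

UNSATISFIABLE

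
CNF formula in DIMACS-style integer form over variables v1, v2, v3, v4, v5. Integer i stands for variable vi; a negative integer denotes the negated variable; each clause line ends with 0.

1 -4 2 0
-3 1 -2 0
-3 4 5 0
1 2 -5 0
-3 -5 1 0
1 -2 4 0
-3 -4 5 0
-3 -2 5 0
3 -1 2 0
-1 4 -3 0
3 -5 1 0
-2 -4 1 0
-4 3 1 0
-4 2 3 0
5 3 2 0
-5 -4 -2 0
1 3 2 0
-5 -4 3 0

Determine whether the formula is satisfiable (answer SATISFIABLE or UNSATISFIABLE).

SATISFIABLE

Branch on v1: take v1 = True.
Try v2 = True.
Try v3 = False.
The remaining clauses are satisfied by v4 = False, v5 = True.
So v1 = True  v2 = True  v3 = False  v4 = False  v5 = True is a satisfying assignment.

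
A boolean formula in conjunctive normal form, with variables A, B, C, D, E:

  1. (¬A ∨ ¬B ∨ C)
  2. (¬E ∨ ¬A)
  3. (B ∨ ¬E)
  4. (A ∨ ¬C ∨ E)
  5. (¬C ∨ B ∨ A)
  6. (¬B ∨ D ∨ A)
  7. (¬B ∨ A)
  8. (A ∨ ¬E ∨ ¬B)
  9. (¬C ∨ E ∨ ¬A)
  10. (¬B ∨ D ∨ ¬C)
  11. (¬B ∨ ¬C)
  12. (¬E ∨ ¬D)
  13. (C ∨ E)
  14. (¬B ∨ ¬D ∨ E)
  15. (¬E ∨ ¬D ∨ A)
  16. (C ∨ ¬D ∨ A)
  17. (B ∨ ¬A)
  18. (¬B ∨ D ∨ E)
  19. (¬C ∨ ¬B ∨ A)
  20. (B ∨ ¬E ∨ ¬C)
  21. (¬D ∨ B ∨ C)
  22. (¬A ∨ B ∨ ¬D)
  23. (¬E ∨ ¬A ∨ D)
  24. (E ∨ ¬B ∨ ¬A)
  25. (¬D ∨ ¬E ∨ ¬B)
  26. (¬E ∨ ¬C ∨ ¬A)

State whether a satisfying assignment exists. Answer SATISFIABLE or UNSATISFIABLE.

B = True:
  propagation gives A=True, C=True; an empty clause results — contradiction.
B = False:
  propagation gives E=False, C=True, A=True; an empty clause results — contradiction.
Every branch closes, so no satisfying assignment exists.

UNSATISFIABLE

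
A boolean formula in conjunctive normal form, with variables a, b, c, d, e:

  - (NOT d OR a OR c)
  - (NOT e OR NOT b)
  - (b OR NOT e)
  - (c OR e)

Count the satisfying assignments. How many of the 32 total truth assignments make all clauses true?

Split on e, then b.
  e=T, b=T: a clause becomes empty — 0.
  e=T, b=F: a clause becomes empty — 0.
  e=F, b=T: remaining (a,c,d) ∈ {(F,T,F); (F,T,T); (T,T,F); (T,T,T)} — 4.
  e=F, b=F: remaining (a,c,d) ∈ {(F,T,F); (F,T,T); (T,T,F); (T,T,T)} — 4.
Total: 0 + 0 + 4 + 4 = 8.

8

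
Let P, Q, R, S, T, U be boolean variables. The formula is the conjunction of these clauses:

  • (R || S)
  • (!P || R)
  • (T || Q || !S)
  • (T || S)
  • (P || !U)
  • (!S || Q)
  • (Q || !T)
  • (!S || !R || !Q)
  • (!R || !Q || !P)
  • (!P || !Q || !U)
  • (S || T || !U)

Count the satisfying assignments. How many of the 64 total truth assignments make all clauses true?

The models are:
  P=F Q=T R=F S=T T=F U=F
  P=F Q=T R=F S=T T=T U=F
  P=F Q=T R=T S=F T=T U=F
Count: 3.

3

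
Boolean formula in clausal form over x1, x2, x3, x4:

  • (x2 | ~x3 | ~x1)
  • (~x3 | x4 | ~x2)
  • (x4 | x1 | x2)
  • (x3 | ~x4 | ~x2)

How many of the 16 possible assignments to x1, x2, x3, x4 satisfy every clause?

Split on x2, then x3.
  x2=1, x3=1: remaining (x1,x4) ∈ {(0,1); (1,1)} — 2.
  x2=1, x3=0: remaining (x1,x4) ∈ {(0,0); (1,0)} — 2.
  x2=0, x3=1: remaining (x1,x4) ∈ {(0,1)} — 1.
  x2=0, x3=0: remaining (x1,x4) ∈ {(0,1); (1,0); (1,1)} — 3.
Total: 2 + 2 + 1 + 3 = 8.

8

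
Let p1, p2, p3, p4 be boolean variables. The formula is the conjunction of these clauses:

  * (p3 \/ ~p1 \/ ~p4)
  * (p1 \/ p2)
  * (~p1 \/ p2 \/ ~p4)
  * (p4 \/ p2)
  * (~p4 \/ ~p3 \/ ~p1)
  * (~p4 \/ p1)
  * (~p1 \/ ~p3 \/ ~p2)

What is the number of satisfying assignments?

3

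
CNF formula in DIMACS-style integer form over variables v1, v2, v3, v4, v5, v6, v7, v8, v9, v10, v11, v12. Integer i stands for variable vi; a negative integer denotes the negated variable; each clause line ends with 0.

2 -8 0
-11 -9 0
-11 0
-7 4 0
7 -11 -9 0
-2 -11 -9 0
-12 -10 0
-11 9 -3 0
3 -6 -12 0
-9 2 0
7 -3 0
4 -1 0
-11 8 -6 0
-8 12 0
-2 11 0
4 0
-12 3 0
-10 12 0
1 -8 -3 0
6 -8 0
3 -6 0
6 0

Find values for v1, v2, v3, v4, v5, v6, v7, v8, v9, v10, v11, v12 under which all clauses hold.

v1=T, v2=F, v3=T, v4=T, v5=F, v6=T, v7=T, v8=F, v9=F, v10=F, v11=F, v12=T

Check each clause:
  1. (!v8 || v2) — !v8 is true.
  2. (!v11 || !v9) — !v11 is true.
  3. (!v11) — !v11 is true.
  4. (!v7 || v4) — v4 is true.
  5. (!v9 || v7 || !v11) — !v9 is true.
  6. (!v2 || !v9 || !v11) — !v11 is true.
  7. (!v12 || !v10) — !v10 is true.
  8. (v9 || !v3 || !v11) — !v11 is true.
  9. (v3 || !v12 || !v6) — v3 is true.
  10. (!v9 || v2) — !v9 is true.
  11. (!v3 || v7) — v7 is true.
  12. (v4 || !v1) — v4 is true.
  13. (!v11 || v8 || !v6) — !v11 is true.
  14. (v12 || !v8) — !v8 is true.
  15. (!v2 || v11) — !v2 is true.
  16. (v4) — v4 is true.
  17. (v3 || !v12) — v3 is true.
  18. (!v10 || v12) — v12 is true.
  19. (!v8 || !v3 || v1) — !v8 is true.
  20. (v6 || !v8) — !v8 is true.
  21. (!v6 || v3) — v3 is true.
  22. (v6) — v6 is true.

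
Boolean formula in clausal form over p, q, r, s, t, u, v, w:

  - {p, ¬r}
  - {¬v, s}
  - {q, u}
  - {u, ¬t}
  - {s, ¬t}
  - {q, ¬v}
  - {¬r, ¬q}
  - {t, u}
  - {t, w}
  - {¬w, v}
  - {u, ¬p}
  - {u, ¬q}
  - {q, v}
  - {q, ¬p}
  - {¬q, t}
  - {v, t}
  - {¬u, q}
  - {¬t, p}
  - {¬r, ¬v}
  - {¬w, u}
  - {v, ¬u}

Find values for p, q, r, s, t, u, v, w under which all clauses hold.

Pure literal: r appears only negated; assign r = False.
Pure literal: s appears only positively; assign s = True.
Try p = True.
  then u is forced to True.
  then q is forced to True.
  then t is forced to True.
  then v is forced to True.
w is now unconstrained; take w = False.

p=T, q=T, r=F, s=T, t=T, u=T, v=T, w=F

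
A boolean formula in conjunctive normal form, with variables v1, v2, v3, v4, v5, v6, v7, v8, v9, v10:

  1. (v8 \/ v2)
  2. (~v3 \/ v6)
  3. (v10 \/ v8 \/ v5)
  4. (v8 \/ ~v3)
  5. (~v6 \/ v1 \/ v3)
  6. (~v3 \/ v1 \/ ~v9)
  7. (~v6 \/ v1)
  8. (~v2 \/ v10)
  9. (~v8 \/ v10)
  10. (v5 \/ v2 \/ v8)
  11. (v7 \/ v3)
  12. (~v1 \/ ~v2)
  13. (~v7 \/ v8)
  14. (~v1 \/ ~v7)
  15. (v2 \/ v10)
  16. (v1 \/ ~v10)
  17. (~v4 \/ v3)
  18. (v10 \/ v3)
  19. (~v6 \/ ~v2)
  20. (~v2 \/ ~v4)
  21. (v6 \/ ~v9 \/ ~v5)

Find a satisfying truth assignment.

v4 occurs only negated in the remaining clauses — set v4 = False.
v9 occurs only negated in the remaining clauses — set v9 = False.
Try v1 = True.
  then v2 is forced to False.
  then v8 is forced to True.
  then v10 is forced to True.
  then v7 is forced to False.
  then v3 is forced to True.
  then v6 is forced to True.
v5 is now unconstrained; take v5 = False.

v1 = T  v2 = F  v3 = T  v4 = F  v5 = F  v6 = T  v7 = F  v8 = T  v9 = F  v10 = T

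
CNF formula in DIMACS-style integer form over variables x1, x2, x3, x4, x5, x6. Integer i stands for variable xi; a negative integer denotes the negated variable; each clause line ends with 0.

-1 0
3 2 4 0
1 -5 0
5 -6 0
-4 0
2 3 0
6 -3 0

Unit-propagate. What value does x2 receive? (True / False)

Unit clause (!x1) sets x1 = False.
In (x1 || !x5), x1 is now false; !x5 must hold, so x5 = False.
(!x6 || x5): since x5 = False, the clause reduces to (!x6). x6 = False.
(!x4) is a unit clause: x4 = False.
In (!x3 || x6), x6 is now false; !x3 must hold, so x3 = False.
In (x3 || x4 || x2), x3, x4 are now false; x2 must hold, so x2 = True.

True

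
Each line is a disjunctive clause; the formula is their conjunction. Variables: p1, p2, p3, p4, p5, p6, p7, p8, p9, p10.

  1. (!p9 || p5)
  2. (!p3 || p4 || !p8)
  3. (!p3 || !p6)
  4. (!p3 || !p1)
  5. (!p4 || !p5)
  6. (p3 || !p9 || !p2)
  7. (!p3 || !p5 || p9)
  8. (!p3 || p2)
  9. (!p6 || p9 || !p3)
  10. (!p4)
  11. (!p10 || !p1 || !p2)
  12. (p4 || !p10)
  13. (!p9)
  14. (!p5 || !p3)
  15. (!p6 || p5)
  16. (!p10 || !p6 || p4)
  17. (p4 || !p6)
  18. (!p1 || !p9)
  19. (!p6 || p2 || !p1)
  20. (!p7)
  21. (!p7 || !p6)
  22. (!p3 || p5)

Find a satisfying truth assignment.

p1=T, p2=T, p3=F, p4=F, p5=F, p6=F, p7=F, p8=T, p9=F, p10=F

Check each clause:
  1. (p5 || !p9) — !p9 is true.
  2. (p4 || !p8 || !p3) — !p3 is true.
  3. (!p3 || !p6) — !p6 is true.
  4. (!p1 || !p3) — !p3 is true.
  5. (!p4 || !p5) — !p5 is true.
  6. (!p2 || p3 || !p9) — !p9 is true.
  7. (p9 || !p5 || !p3) — !p5 is true.
  8. (!p3 || p2) — p2 is true.
  9. (p9 || !p3 || !p6) — !p6 is true.
  10. (!p4) — !p4 is true.
  11. (!p2 || !p1 || !p10) — !p10 is true.
  12. (!p10 || p4) — !p10 is true.
  13. (!p9) — !p9 is true.
  14. (!p5 || !p3) — !p5 is true.
  15. (!p6 || p5) — !p6 is true.
  16. (!p6 || !p10 || p4) — !p6 is true.
  17. (p4 || !p6) — !p6 is true.
  18. (!p9 || !p1) — !p9 is true.
  19. (!p1 || !p6 || p2) — p2 is true.
  20. (!p7) — !p7 is true.
  21. (!p6 || !p7) — !p7 is true.
  22. (!p3 || p5) — !p3 is true.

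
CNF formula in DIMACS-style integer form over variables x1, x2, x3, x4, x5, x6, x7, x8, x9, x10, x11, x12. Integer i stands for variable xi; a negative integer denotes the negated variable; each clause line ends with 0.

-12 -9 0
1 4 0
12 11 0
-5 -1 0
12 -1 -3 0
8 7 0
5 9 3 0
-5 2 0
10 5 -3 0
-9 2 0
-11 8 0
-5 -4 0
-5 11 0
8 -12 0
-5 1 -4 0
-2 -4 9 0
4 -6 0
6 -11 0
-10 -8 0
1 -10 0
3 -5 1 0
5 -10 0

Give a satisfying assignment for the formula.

x1=T, x2=T, x3=F, x4=T, x5=F, x6=T, x7=T, x8=T, x9=T, x10=F, x11=T, x12=F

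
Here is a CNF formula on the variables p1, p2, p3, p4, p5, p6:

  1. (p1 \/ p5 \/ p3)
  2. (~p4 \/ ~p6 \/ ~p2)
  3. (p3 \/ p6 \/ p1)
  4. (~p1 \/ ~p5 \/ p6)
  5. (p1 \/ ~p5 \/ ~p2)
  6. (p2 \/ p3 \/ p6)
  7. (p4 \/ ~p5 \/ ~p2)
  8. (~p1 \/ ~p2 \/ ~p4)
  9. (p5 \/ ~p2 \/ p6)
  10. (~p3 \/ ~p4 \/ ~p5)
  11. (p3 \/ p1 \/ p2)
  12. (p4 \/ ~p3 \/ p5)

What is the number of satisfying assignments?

Split on p2, then p5.
  p2=1, p5=1: a clause becomes empty — 0.
  p2=1, p5=0: remaining (p1,p3,p4,p6) ∈ {(1,0,0,1)} — 1.
  p2=0, p5=1: 5 of the 16 assignments to (p1,p3,p4,p6) work.
  p2=0, p5=0: 6 of the 16 assignments to (p1,p3,p4,p6) work.
Total: 0 + 1 + 5 + 6 = 12.

12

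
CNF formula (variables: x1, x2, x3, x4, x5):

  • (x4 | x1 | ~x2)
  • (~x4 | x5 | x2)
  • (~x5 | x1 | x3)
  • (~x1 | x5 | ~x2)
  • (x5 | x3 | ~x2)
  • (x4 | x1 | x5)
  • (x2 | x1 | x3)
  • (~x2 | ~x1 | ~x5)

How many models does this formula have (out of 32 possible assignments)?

Case analysis on x1 and x2:
  x1=1, x2=1: a clause becomes empty — 0.
  x1=1, x2=0: x3 free; 3 ways for (x4,x5) × 2^1 = 6.
  x1=0, x2=1: remaining (x3,x4,x5) ∈ {(1,1,0); (1,1,1)} — 2.
  x1=0, x2=0: remaining (x3,x4,x5) ∈ {(1,0,1); (1,1,1)} — 2.
Total: 0 + 6 + 2 + 2 = 10.

10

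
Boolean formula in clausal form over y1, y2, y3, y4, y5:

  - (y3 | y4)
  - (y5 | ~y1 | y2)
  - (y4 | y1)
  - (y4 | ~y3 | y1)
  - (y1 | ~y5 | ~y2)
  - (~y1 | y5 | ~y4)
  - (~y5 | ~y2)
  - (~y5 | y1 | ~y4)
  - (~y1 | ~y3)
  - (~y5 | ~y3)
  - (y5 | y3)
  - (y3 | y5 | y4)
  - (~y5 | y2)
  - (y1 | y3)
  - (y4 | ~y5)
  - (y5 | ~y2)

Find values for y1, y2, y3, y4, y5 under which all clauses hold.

Try y1 = False.
  then y4 is forced to True.
  then y5 is forced to False.
  then y3 is forced to True.
  then y2 is forced to False.

y1 = 0, y2 = 0, y3 = 1, y4 = 1, y5 = 0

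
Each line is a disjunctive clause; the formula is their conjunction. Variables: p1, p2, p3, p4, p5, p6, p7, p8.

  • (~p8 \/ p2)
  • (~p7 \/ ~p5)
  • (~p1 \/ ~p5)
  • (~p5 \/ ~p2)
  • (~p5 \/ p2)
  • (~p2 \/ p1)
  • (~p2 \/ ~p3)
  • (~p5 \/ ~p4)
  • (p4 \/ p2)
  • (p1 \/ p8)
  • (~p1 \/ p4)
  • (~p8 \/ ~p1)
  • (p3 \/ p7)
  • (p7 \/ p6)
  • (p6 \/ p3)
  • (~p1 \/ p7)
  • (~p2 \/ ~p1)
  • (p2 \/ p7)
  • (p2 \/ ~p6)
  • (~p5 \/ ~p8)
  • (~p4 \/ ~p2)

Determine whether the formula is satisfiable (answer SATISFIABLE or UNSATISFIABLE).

p5 occurs only negated in the remaining clauses — set p5 = False.
Try p1 = True.
  then p4 is forced to True.
  then p8 is forced to False.
  then p7 is forced to True.
  then p2 is forced to False.
  then p6 is forced to False.
  then p3 is forced to True.
So p1 = 1, p2 = 0, p3 = 1, p4 = 1, p5 = 0, p6 = 0, p7 = 1, p8 = 0 is a satisfying assignment.

SATISFIABLE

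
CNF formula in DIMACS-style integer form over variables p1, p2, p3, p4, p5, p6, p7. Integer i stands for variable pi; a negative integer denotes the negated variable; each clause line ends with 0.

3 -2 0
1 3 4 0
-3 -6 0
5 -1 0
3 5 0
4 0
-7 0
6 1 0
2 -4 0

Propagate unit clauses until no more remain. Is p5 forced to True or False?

Unit clause (p4) sets p4 = True.
(¬p7) is a unit clause: p7 = False.
(p2 ∨ ¬p4) with p4 = True leaves only p2, so p2 = True.
In (¬p2 ∨ p3), ¬p2 is now false; p3 must hold, so p3 = True.
(¬p3 ∨ ¬p6) with p3 = True leaves only ¬p6, so p6 = False.
In (p1 ∨ p6), p6 is now false; p1 must hold, so p1 = True.
In (p5 ∨ ¬p1), ¬p1 is now false; p5 must hold, so p5 = True.

True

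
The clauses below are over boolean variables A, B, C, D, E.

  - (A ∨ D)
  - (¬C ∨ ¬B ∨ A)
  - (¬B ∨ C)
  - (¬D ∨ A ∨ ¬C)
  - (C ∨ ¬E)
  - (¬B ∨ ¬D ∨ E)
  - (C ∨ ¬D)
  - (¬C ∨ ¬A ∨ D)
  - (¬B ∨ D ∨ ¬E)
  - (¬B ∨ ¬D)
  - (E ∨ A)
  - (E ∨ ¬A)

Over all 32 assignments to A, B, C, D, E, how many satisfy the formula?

1

Satisfying assignments:
  A=1 B=0 C=1 D=1 E=1
Count: 1.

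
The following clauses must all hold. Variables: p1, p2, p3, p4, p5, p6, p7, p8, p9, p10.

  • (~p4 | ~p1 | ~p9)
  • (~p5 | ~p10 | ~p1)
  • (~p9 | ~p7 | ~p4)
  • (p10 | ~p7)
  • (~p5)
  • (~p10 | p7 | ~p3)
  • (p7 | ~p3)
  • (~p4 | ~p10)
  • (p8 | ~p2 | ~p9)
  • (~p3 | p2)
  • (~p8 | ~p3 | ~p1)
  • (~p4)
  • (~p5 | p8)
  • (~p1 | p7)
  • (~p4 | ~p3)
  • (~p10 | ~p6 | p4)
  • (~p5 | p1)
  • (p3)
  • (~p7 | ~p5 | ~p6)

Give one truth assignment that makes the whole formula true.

p1 = T, p2 = T, p3 = T, p4 = F, p5 = F, p6 = F, p7 = T, p8 = F, p9 = F, p10 = T

Check each clause:
  1. (~p9 | ~p4 | ~p1) — ~p4 is true.
  2. (~p10 | ~p1 | ~p5) — ~p5 is true.
  3. (~p4 | ~p7 | ~p9) — ~p4 is true.
  4. (p10 | ~p7) — p10 is true.
  5. (~p5) — ~p5 is true.
  6. (p7 | ~p10 | ~p3) — p7 is true.
  7. (p7 | ~p3) — p7 is true.
  8. (~p10 | ~p4) — ~p4 is true.
  9. (~p9 | p8 | ~p2) — ~p9 is true.
  10. (p2 | ~p3) — p2 is true.
  11. (~p1 | ~p8 | ~p3) — ~p8 is true.
  12. (~p4) — ~p4 is true.
  13. (~p5 | p8) — ~p5 is true.
  14. (~p1 | p7) — p7 is true.
  15. (~p3 | ~p4) — ~p4 is true.
  16. (~p10 | p4 | ~p6) — ~p6 is true.
  17. (p1 | ~p5) — p1 is true.
  18. (p3) — p3 is true.
  19. (~p7 | ~p6 | ~p5) — ~p6 is true.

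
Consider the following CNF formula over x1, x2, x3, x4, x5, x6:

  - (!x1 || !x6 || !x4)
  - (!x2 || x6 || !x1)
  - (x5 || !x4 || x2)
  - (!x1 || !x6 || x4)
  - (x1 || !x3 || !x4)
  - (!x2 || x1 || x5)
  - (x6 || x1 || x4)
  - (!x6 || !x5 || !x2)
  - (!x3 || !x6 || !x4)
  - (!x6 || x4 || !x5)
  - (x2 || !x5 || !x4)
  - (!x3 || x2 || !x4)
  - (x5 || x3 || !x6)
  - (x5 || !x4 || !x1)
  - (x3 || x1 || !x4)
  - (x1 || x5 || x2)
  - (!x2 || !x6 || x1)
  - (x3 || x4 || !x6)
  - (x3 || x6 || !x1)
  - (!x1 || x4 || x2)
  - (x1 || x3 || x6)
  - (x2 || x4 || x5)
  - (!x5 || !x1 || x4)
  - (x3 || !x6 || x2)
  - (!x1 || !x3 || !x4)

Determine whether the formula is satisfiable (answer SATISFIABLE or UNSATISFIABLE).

UNSATISFIABLE

x4 = True:
  x1 = True:
    propagation gives x6=False, x2=False, x5=True; an empty clause results — contradiction.
  x1 = False:
    propagation gives x3=False; an empty clause results — contradiction.
x4 = False:
  x6 = True:
    propagation gives x1=False, x5=False, x2=False; an empty clause results — contradiction.
  x6 = False:
    propagation gives x1=True, x2=False; an empty clause results — contradiction.
Every branch closes, so no satisfying assignment exists.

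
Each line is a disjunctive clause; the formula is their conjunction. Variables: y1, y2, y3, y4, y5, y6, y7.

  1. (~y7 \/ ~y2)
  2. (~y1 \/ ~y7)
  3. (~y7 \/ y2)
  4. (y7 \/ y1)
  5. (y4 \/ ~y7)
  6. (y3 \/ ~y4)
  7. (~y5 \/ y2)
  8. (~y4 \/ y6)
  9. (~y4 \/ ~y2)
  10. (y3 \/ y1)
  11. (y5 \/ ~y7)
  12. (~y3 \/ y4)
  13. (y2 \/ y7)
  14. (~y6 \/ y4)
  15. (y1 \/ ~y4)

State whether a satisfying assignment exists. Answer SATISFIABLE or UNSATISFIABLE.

Set y1 = True and propagate.
  then y7 is forced to False.
  then y2 is forced to True.
  then y4 is forced to False.
  then y3 is forced to False.
  then y6 is forced to False.
y5 is now unconstrained; take y5 = False.
Every clause has at least one true literal under this assignment.
So y1 = T, y2 = T, y3 = F, y4 = F, y5 = F, y6 = F, y7 = F is a satisfying assignment.

SATISFIABLE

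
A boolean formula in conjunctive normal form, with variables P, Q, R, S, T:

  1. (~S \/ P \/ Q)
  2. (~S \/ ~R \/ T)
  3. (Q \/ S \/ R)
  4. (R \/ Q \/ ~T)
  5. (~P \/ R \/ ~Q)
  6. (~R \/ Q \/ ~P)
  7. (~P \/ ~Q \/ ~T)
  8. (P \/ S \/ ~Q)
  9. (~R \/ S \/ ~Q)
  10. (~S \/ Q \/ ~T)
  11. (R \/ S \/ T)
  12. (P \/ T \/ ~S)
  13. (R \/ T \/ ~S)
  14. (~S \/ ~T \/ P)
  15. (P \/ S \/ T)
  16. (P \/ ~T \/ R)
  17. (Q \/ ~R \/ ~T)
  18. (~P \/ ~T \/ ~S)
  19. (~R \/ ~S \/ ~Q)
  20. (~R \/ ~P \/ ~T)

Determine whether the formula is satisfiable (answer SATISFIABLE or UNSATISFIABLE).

S = True:
  T = True:
    propagation gives Q=True, P=False; an empty clause results — contradiction.
  T = False:
    propagation gives R=False; an empty clause results — contradiction.
S = False:
  R = True:
    propagation gives Q=False, P=False, T=True; an empty clause results — contradiction.
  R = False:
    propagation gives Q=True, P=False; an empty clause results — contradiction.
Every branch closes, so no satisfying assignment exists.

UNSATISFIABLE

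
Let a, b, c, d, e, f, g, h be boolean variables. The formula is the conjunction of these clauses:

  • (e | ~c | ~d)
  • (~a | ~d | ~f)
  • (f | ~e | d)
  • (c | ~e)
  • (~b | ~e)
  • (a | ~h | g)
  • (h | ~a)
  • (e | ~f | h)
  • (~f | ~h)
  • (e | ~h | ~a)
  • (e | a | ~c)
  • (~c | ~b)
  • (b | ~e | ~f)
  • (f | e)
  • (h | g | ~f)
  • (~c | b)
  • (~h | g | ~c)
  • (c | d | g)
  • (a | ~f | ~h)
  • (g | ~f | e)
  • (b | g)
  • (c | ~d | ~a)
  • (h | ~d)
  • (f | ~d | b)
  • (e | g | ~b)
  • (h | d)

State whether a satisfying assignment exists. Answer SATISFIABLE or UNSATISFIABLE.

UNSATISFIABLE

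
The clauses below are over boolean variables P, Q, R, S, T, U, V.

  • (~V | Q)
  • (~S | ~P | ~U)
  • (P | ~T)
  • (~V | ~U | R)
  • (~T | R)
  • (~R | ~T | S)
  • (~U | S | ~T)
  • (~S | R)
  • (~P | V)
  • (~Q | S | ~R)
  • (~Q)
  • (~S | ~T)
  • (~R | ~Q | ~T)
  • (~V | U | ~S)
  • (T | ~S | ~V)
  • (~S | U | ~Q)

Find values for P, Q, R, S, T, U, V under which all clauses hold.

P = 0, Q = 0, R = 1, S = 1, T = 0, U = 1, V = 0

(~Q) is a unit clause, so Q = False.
Unit propagation: (~V) forces V = False.
(~P) is a unit clause, so P = False.
Unit propagation: (~T) forces T = False.
R occurs only positively in the remaining clauses — set R = True.
S, U are now unconstrained; take S = True, U = True.
Check each clause:
  1. (~V | Q) — ~V is true.
  2. (~S | ~U | ~P) — ~P is true.
  3. (~T | P) — ~T is true.
  4. (~U | R | ~V) — ~V is true.
  5. (~T | R) — R is true.
  6. (S | ~R | ~T) — ~T is true.
  7. (S | ~U | ~T) — ~T is true.
  8. (~S | R) — R is true.
  9. (V | ~P) — ~P is true.
  10. (S | ~Q | ~R) — S is true.
  11. (~Q) — ~Q is true.
  12. (~S | ~T) — ~T is true.
  13. (~Q | ~R | ~T) — ~T is true.
  14. (~V | U | ~S) — ~V is true.
  15. (~V | T | ~S) — ~V is true.
  16. (U | ~S | ~Q) — U is true.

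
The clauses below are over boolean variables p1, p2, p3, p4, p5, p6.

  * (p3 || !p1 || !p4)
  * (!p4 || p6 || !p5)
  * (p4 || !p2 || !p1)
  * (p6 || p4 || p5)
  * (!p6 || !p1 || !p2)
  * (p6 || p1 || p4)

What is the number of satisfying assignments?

30

Case analysis on p4 and p1:
  p4=1, p1=1: remaining (p2,p3,p5,p6) ∈ {(0,1,0,0); (0,1,0,1); (0,1,1,1); (1,1,0,0)} — 4.
  p4=1, p1=0: p2, p3 free; 3 ways for (p5,p6) × 2^2 = 12.
  p4=0, p1=1: p3 free; 3 ways for (p2,p5,p6) × 2^1 = 6.
  p4=0, p1=0: forces p6=1; p2, p3, p5 free → 2^3 = 8.
Total: 4 + 12 + 6 + 8 = 30.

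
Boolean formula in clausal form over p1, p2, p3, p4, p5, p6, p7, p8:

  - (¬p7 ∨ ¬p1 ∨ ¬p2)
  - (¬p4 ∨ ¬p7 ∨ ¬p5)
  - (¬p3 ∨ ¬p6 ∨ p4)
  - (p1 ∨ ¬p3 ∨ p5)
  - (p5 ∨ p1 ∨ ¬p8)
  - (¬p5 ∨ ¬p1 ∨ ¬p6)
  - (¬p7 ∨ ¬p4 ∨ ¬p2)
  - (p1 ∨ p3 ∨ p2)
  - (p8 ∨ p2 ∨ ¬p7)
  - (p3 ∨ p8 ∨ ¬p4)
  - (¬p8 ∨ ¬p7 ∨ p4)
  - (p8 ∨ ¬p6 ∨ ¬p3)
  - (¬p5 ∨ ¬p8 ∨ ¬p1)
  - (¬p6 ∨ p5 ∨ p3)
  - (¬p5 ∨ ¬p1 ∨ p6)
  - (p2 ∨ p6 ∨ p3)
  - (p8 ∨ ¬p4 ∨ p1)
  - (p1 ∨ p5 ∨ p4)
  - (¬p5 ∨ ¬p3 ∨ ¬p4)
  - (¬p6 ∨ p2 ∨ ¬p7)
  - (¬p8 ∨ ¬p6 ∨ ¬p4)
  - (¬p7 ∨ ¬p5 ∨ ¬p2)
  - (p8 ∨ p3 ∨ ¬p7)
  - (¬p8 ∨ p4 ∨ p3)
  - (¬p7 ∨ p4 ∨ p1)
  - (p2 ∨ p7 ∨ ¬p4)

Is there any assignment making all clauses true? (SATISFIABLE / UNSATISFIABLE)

SATISFIABLE

Set p1 = True and propagate.
For the remaining variables, p2 = True, p3 = True, p4 = True, p5 = False, p6 = False, p7 = False, p8 = False works.
So p1=T, p2=T, p3=T, p4=T, p5=F, p6=F, p7=F, p8=F is a satisfying assignment.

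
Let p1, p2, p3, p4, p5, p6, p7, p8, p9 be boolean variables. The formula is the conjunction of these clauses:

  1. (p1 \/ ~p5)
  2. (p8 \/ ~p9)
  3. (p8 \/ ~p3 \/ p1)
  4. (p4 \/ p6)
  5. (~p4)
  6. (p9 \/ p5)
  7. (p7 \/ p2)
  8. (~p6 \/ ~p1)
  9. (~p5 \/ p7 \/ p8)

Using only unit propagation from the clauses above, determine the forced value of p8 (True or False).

Unit clause (~p4) sets p4 = False.
(p4 \/ p6): since p4 = False, the clause reduces to (p6). p6 = True.
From (~p6 \/ ~p1) and p6 = True: p1 = False.
(~p5 \/ p1): since p1 = False, the clause reduces to (~p5). p5 = False.
In (p9 \/ p5), p5 is now false; p9 must hold, so p9 = True.
(~p9 \/ p8): since p9 = True, the clause reduces to (p8). p8 = True.

True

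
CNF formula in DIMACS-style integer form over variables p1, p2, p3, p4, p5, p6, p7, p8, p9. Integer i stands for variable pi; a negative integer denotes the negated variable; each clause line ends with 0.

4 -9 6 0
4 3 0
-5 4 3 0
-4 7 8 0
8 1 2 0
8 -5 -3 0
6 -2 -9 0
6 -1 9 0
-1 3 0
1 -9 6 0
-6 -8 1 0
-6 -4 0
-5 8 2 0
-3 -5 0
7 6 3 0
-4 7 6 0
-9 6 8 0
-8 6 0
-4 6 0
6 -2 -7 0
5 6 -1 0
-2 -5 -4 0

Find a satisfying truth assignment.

p1=T, p2=F, p3=T, p4=F, p5=F, p6=T, p7=T, p8=T, p9=F

Set p1 = True and propagate.
  then p3 is forced to True.
  then p5 is forced to False.
  then p6 is forced to True.
  then p4 is forced to False.
p2, p7, p8, p9 are now unconstrained; take p2 = False, p7 = True, p8 = True, p9 = False.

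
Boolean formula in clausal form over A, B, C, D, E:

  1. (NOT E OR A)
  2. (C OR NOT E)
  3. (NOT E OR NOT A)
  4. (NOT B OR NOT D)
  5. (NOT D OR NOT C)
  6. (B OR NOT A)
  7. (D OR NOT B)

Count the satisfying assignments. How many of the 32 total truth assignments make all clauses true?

Satisfying assignments:
  A=F B=F C=F D=F E=F
  A=F B=F C=F D=T E=F
  A=F B=F C=T D=F E=F
That's 3 in total.

3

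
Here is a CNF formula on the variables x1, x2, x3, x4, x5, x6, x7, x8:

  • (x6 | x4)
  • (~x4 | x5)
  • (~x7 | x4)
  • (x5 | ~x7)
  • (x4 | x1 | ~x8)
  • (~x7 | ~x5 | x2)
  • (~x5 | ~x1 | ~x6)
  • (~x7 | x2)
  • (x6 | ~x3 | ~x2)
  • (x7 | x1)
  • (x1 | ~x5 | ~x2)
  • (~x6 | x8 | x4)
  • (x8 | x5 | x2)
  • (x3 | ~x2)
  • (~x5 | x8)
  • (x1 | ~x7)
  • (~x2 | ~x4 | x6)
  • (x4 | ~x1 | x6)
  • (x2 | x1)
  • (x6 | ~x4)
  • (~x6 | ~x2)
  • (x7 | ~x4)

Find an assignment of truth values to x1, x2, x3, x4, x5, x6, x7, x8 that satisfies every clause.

x1 = True, x2 = False, x3 = True, x4 = False, x5 = False, x6 = True, x7 = False, x8 = True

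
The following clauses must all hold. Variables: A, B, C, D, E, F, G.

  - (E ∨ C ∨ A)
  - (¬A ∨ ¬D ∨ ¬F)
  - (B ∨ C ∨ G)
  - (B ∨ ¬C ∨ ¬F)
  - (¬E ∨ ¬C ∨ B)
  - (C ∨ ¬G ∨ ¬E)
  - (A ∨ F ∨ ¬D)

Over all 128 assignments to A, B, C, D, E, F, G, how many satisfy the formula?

45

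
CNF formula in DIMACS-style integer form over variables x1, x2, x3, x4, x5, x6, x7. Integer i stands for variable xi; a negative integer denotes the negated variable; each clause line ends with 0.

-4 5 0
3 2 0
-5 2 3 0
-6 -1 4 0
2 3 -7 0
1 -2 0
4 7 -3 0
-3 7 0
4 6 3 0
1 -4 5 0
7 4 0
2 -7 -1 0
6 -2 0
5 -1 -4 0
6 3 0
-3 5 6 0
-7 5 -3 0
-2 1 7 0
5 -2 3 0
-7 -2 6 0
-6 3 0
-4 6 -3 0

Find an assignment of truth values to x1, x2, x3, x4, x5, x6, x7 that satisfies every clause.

x1 = T  x2 = T  x3 = T  x4 = T  x5 = T  x6 = T  x7 = T

Check each clause:
  1. (NOT x4 OR x5) — x5 is true.
  2. (x3 OR x2) — x2 is true.
  3. (NOT x5 OR x2 OR x3) — x2 is true.
  4. (x4 OR NOT x1 OR NOT x6) — x4 is true.
  5. (NOT x7 OR x3 OR x2) — x2 is true.
  6. (NOT x2 OR x1) — x1 is true.
  7. (NOT x3 OR x4 OR x7) — x4 is true.
  8. (x7 OR NOT x3) — x7 is true.
  9. (x3 OR x6 OR x4) — x3 is true.
  10. (x1 OR x5 OR NOT x4) — x1 is true.
  11. (x4 OR x7) — x4 is true.
  12. (NOT x1 OR NOT x7 OR x2) — x2 is true.
  13. (NOT x2 OR x6) — x6 is true.
  14. (NOT x4 OR NOT x1 OR x5) — x5 is true.
  15. (x6 OR x3) — x3 is true.
  16. (x6 OR NOT x3 OR x5) — x5 is true.
  17. (NOT x7 OR NOT x3 OR x5) — x5 is true.
  18. (x7 OR x1 OR NOT x2) — x1 is true.
  19. (NOT x2 OR x3 OR x5) — x3 is true.
  20. (NOT x2 OR NOT x7 OR x6) — x6 is true.
  21. (NOT x6 OR x3) — x3 is true.
  22. (NOT x3 OR NOT x4 OR x6) — x6 is true.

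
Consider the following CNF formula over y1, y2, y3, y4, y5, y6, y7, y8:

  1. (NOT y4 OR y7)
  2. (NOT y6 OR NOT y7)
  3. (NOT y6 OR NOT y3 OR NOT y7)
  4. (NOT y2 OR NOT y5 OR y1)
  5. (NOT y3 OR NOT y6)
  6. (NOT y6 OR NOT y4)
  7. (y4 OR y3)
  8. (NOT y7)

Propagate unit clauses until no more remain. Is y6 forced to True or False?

(NOT y7) is a unit clause: y7 = False.
(y7 OR NOT y4): since y7 = False, the clause reduces to (NOT y4). y4 = False.
(y4 OR y3) with y4 = False leaves only y3, so y3 = True.
(NOT y6 OR NOT y3) with y3 = True leaves only NOT y6, so y6 = False.

False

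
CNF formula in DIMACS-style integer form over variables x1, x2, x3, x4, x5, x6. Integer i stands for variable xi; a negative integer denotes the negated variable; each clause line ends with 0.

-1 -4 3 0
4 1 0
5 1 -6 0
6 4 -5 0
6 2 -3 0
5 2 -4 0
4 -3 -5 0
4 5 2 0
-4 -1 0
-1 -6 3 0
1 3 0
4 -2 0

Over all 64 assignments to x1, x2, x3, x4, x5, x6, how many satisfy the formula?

4

Satisfying assignments:
  x1=0 x2=0 x3=1 x4=1 x5=1 x6=1
  x1=0 x2=1 x3=1 x4=1 x5=0 x6=0
  x1=0 x2=1 x3=1 x4=1 x5=1 x6=0
  x1=0 x2=1 x3=1 x4=1 x5=1 x6=1
Count: 4.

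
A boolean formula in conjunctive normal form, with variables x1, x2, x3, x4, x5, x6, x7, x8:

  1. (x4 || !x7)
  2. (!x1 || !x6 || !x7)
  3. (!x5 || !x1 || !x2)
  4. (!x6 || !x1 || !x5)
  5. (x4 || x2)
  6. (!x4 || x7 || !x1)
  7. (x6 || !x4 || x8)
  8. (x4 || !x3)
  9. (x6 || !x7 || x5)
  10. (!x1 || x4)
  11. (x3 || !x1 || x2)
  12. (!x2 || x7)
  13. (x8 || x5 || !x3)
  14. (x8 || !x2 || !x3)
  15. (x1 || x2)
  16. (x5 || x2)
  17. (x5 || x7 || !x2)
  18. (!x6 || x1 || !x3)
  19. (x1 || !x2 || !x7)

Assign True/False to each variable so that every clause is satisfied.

x1=T, x2=F, x3=T, x4=T, x5=T, x6=F, x7=T, x8=T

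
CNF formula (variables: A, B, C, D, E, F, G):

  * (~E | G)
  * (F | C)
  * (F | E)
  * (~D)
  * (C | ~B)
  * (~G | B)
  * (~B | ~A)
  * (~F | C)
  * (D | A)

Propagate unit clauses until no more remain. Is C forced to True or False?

True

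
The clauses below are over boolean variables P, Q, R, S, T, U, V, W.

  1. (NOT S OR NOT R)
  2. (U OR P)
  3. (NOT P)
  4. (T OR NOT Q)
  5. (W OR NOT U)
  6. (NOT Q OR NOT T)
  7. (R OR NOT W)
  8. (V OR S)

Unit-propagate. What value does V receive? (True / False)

True

(NOT P) is a unit clause: P = False.
(U OR P) with P = False leaves only U, so U = True.
(W OR NOT U) with U = True leaves only W, so W = True.
(R OR NOT W): since W = True, the clause reduces to (R). R = True.
From (NOT S OR NOT R) and R = True: S = False.
(V OR S): since S = False, the clause reduces to (V). V = True.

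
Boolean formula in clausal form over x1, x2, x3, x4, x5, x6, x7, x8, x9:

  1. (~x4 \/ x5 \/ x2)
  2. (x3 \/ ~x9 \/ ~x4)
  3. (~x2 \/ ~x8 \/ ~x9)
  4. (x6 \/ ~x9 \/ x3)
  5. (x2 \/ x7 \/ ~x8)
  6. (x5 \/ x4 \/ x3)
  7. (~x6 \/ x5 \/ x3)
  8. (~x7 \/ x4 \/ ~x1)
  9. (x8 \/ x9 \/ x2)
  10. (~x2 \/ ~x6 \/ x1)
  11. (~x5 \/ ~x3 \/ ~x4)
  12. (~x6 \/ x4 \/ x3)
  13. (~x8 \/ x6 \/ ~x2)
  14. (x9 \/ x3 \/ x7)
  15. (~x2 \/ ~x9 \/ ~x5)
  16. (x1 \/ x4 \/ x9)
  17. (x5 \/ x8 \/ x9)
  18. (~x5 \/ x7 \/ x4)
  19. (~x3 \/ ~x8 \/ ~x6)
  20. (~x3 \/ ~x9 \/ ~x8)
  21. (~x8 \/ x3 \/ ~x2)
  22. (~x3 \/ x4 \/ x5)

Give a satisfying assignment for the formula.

Set x1 = True and propagate.
Set x2 = True and propagate.
Branch on x3: take x3 = True.
For the remaining variables, x4 = True, x5 = False, x6 = False, x7 = False, x8 = False, x9 = True works.
Check each clause:
  1. (~x4 \/ x2 \/ x5) — x2 is true.
  2. (~x9 \/ x3 \/ ~x4) — x3 is true.
  3. (~x9 \/ ~x8 \/ ~x2) — ~x8 is true.
  4. (x6 \/ ~x9 \/ x3) — x3 is true.
  5. (x2 \/ x7 \/ ~x8) — ~x8 is true.
  6. (x3 \/ x5 \/ x4) — x3 is true.
  7. (~x6 \/ x3 \/ x5) — ~x6 is true.
  8. (~x1 \/ x4 \/ ~x7) — ~x7 is true.
  9. (x8 \/ x9 \/ x2) — x9 is true.
  10. (~x2 \/ x1 \/ ~x6) — x1 is true.
  11. (~x3 \/ ~x5 \/ ~x4) — ~x5 is true.
  12. (x3 \/ x4 \/ ~x6) — ~x6 is true.
  13. (~x8 \/ x6 \/ ~x2) — ~x8 is true.
  14. (x9 \/ x3 \/ x7) — x9 is true.
  15. (~x2 \/ ~x5 \/ ~x9) — ~x5 is true.
  16. (x4 \/ x9 \/ x1) — x1 is true.
  17. (x9 \/ x8 \/ x5) — x9 is true.
  18. (x7 \/ ~x5 \/ x4) — ~x5 is true.
  19. (~x3 \/ ~x8 \/ ~x6) — ~x8 is true.
  20. (~x9 \/ ~x8 \/ ~x3) — ~x8 is true.
  21. (~x2 \/ x3 \/ ~x8) — ~x8 is true.
  22. (~x3 \/ x5 \/ x4) — x4 is true.

x1=T, x2=T, x3=T, x4=T, x5=F, x6=F, x7=F, x8=F, x9=T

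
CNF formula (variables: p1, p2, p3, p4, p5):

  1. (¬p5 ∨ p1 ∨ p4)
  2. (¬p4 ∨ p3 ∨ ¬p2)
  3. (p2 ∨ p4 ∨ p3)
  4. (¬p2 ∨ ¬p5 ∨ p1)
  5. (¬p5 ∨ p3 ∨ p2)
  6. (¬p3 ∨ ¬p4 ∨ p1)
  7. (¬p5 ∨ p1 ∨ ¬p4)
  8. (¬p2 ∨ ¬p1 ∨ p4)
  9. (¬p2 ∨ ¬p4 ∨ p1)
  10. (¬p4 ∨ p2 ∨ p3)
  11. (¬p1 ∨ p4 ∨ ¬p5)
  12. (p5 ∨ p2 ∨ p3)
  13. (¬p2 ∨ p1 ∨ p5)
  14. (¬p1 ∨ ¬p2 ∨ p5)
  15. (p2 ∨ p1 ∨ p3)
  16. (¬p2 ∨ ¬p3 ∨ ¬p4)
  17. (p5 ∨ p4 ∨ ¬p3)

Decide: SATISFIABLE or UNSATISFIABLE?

SATISFIABLE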